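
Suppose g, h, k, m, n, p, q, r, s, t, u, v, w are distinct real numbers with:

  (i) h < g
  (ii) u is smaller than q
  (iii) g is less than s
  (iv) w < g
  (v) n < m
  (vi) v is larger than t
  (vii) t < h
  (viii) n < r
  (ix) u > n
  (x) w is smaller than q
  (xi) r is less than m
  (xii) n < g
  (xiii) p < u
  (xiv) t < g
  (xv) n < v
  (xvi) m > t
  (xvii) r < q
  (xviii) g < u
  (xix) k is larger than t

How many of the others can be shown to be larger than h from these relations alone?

4

Directly above h: g.
One step further: u, s (3 so far).
One step further: q (4 so far).
No other element is forced above h by the given relations, so the count is 4.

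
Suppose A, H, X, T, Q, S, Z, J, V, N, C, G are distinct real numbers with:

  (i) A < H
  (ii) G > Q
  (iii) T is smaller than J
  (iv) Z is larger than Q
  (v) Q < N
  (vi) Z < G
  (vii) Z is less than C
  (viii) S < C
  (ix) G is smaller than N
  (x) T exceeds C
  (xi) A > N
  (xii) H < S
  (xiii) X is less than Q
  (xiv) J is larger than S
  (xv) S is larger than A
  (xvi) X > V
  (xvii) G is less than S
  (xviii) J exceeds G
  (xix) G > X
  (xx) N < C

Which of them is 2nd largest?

Chaining the given pairs: V < X < Q < Z < G < N < A < H < S < C < T < J.
Counting 2 from the largest end gives T.

T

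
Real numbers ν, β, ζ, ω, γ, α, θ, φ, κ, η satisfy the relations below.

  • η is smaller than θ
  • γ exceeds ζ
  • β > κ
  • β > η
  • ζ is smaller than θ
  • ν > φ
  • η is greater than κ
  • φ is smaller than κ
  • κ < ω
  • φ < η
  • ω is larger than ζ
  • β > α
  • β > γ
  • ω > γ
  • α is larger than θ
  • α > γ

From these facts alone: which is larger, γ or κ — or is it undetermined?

undetermined

Following every chain through κ: above κ we get ω, η, θ, α, β; below κ we get φ.
γ is not reached, and no chain runs the other way from γ to κ.
So the given relations leave the order of κ and γ undetermined.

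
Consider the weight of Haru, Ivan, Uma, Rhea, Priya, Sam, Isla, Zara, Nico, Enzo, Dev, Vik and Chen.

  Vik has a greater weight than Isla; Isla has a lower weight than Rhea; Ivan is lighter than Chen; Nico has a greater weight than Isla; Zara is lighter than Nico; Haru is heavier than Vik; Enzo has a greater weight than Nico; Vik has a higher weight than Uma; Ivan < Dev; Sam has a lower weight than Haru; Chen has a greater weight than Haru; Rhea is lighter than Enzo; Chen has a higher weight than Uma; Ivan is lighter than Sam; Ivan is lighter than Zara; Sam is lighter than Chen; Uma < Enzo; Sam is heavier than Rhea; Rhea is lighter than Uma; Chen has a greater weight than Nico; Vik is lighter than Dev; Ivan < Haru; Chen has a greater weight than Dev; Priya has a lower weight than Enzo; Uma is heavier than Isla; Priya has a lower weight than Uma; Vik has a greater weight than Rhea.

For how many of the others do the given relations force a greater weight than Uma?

5

From Uma the given relations immediately reach Vik, Enzo, Chen.
From those, Dev, Haru — 5 in total.
Nothing else is reachable above Uma; 5 in all.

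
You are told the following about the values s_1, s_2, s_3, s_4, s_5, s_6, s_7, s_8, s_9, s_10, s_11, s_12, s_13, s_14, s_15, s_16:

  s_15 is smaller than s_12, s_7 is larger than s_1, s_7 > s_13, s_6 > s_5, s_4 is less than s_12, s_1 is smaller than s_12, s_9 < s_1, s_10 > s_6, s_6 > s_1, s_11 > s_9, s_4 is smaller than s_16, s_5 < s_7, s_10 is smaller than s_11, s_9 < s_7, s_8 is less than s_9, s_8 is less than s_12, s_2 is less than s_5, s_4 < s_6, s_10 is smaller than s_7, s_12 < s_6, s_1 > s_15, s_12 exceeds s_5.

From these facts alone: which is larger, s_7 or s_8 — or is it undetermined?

s_7

The relevant relations are s_8 < s_9; s_9 < s_1; s_1 < s_12; s_12 < s_6; s_6 < s_10; s_10 < s_7.
Chaining these gives s_8 < s_9 < s_1 < s_12 < s_6 < s_10 < s_7.
So s_7 is larger.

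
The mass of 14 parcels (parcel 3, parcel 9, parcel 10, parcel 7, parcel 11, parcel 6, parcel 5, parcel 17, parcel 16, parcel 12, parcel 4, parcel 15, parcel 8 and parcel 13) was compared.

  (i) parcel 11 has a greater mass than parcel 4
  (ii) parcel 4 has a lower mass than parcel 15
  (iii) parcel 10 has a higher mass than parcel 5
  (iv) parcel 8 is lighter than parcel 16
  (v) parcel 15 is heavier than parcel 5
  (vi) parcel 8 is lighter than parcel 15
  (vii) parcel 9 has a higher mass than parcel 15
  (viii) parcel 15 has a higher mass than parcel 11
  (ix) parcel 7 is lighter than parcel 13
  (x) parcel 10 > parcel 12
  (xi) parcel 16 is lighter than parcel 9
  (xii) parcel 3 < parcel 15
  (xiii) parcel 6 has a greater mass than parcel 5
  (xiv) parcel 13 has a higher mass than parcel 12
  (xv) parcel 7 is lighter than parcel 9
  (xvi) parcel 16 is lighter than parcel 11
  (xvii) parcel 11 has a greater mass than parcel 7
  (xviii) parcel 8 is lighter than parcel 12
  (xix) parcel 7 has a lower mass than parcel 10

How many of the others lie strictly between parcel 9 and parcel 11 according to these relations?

1

Chaining upward from parcel 11 reaches: parcel 15.
Chaining downward from parcel 9 reaches: parcel 7, parcel 8, parcel 16, parcel 3, parcel 5, parcel 4, parcel 15.
Strictly between parcel 11 and parcel 9 are those in both lists: parcel 15 — 1 element.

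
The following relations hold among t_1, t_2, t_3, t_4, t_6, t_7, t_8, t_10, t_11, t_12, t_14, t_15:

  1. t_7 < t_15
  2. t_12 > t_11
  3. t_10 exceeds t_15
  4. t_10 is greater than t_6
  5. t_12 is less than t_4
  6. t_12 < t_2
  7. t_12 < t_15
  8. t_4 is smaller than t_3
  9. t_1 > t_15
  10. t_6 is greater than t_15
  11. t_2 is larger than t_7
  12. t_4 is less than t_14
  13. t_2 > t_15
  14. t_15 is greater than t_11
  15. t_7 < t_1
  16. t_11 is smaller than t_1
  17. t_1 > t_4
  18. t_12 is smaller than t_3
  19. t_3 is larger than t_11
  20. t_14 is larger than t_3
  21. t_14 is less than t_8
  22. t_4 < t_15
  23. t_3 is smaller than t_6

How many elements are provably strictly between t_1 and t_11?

3

Chaining upward from t_11 reaches: t_12, t_4, t_3, t_15, t_6, t_2, t_14, t_10, t_8.
Chaining downward from t_1 reaches: t_12, t_7, t_4, t_15.
Strictly between t_11 and t_1 are those in both lists: t_12, t_4, t_15 — 3 elements.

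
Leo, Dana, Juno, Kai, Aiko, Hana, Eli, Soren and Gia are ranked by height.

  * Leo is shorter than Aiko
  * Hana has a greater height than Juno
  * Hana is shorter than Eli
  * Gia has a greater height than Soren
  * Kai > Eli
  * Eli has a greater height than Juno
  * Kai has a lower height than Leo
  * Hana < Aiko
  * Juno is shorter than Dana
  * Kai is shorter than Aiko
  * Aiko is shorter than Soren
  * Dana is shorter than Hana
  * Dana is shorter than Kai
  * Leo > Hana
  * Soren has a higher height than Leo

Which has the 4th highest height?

The consecutive relations fix a unique order: Juno < Dana < Hana < Eli < Kai < Leo < Aiko < Soren < Gia.
Counting 4 from the largest end gives Leo.

Leo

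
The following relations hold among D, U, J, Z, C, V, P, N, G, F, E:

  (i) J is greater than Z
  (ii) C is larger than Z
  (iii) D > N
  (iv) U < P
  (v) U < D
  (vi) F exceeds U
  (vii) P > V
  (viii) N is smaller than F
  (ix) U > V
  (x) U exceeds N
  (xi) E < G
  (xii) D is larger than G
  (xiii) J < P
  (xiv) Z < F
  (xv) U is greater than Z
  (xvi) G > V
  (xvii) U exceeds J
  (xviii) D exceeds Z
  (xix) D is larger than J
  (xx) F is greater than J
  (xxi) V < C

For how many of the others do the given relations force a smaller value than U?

From U the given relations immediately reach Z, V, N, J.
Nothing else is reachable below U; 4 in all.

4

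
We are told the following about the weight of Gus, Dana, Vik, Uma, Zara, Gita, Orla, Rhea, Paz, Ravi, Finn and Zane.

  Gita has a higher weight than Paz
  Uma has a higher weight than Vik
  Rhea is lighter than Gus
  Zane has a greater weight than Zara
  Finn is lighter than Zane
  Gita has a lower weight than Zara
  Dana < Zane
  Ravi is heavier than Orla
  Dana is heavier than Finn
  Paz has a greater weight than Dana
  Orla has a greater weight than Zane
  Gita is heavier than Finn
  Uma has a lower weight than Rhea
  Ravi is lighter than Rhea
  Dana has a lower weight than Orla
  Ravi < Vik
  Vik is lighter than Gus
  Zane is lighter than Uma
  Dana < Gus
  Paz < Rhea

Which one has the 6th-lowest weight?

Chaining the given pairs: Finn < Dana < Paz < Gita < Zara < Zane < Orla < Ravi < Vik < Uma < Rhea < Gus.
The 6th smallest is Zane.

Zane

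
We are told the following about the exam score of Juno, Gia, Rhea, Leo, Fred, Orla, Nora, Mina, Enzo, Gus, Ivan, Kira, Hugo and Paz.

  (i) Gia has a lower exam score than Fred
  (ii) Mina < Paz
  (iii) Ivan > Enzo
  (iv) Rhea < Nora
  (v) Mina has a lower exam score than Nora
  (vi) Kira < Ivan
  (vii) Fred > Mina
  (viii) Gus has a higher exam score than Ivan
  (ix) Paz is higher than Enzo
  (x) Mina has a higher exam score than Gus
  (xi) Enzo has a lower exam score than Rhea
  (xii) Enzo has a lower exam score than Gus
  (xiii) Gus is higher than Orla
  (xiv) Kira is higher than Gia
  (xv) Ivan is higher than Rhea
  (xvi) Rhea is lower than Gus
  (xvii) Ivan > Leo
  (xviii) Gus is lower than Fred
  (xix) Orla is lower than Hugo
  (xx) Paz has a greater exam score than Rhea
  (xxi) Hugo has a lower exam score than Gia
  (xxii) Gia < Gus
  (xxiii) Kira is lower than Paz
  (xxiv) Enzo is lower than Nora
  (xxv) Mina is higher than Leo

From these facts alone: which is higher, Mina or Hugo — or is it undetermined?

Mina

Link the given pairs in sequence: Hugo < Gia; Gia < Kira; Kira < Ivan; Ivan < Gus; Gus < Mina.
Together: Hugo < Gia < Kira < Ivan < Gus < Mina.
So Mina is higher.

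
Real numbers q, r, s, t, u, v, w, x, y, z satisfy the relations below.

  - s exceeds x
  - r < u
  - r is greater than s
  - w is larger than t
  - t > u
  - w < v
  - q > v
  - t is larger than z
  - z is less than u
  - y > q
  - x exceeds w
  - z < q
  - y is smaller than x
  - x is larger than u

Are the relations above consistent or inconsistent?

We have r < u stated directly, yet also u < t < w < v < q < y < x < s < r by chaining the others — so u < r. Contradiction.

inconsistent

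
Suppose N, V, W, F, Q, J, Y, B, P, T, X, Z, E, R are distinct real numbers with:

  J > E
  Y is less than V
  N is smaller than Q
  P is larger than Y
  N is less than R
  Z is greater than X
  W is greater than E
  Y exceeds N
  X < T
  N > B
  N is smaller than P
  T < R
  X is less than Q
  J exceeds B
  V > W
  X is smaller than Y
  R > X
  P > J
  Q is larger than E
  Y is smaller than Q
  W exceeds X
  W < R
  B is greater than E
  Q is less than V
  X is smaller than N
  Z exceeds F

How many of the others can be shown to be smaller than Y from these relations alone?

Directly below Y: X, N.
One step further: B (3 so far).
One step further: E (4 so far).
No other element is forced below Y by the given relations, so the count is 4.

4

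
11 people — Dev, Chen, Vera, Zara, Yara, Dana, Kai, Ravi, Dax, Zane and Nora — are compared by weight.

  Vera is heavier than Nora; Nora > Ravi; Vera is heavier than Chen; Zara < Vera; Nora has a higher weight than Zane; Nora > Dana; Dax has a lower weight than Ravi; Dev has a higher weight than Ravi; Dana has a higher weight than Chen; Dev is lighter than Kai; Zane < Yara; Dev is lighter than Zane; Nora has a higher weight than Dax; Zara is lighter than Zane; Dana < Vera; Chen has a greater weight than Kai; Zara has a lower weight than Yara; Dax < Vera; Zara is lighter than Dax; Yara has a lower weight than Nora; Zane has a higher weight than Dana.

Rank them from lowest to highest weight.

The consecutive links are each given: Zara < Dax; Dax < Ravi; Ravi < Dev; Dev < Kai; Kai < Chen; Chen < Dana; Dana < Zane; Zane < Yara; Yara < Nora; Nora < Vera.

Zara < Dax < Ravi < Dev < Kai < Chen < Dana < Zane < Yara < Nora < Vera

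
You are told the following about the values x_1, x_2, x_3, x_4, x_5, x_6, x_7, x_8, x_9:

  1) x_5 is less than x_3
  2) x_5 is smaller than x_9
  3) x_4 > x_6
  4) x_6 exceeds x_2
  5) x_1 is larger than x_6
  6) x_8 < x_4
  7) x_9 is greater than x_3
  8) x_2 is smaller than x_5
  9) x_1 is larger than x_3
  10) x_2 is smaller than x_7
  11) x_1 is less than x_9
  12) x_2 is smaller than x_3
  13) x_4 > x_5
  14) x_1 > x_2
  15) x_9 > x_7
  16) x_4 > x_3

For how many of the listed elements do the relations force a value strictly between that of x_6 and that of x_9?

The relations place x_6 below x_9. An element lies strictly between them when it is forced above x_6 and also forced below x_9.
Above x_6: {x_4, x_1}. Below x_9: {x_2, x_5, x_3, x_1, x_7}.
Intersection: {x_1} — 1.

1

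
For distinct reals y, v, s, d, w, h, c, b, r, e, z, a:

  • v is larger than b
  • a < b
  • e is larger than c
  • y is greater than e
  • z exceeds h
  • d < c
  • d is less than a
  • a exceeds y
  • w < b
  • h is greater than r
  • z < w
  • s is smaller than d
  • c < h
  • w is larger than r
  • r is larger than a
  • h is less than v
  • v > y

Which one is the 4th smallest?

e

Chaining the given pairs: s < d < c < e < y < a < r < h < z < w < b < v.
The 4th smallest is e.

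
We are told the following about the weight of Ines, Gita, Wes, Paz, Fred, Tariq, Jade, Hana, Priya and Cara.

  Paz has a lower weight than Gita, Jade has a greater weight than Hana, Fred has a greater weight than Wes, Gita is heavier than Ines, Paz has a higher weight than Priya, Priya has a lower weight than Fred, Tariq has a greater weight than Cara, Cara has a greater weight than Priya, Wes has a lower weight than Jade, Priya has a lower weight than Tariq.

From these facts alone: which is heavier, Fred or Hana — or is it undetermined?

Following every chain through Fred: below Fred we get Priya, Wes.
Hana is not reached, and no chain runs the other way from Hana to Fred.
So the given relations leave the order of Fred and Hana undetermined.

undetermined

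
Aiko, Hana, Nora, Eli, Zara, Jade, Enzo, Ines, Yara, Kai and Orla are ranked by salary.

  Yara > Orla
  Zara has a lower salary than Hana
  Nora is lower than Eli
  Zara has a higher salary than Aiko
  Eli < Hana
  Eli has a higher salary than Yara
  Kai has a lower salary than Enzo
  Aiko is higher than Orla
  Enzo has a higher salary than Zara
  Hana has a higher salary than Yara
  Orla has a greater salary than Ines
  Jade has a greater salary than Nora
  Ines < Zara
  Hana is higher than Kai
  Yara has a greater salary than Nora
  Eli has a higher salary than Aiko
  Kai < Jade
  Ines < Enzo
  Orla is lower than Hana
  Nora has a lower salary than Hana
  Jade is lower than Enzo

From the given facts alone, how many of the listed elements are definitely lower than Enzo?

From Enzo the given relations immediately reach Kai, Ines, Jade, Zara.
From those, Nora, Aiko — 6 in total.
From those, Orla — 7 in total.
Nothing else is reachable below Enzo; 7 in all.

7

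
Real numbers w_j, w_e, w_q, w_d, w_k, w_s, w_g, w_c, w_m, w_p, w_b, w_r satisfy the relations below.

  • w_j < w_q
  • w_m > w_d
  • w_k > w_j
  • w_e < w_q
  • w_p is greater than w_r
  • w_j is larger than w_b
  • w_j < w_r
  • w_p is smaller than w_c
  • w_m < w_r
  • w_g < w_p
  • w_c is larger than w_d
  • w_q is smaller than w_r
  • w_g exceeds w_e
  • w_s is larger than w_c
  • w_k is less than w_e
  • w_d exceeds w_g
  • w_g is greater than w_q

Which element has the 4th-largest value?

The consecutive relations fix a unique order: w_b < w_j < w_k < w_e < w_q < w_g < w_d < w_m < w_r < w_p < w_c < w_s.
The 4th largest is w_r.

w_r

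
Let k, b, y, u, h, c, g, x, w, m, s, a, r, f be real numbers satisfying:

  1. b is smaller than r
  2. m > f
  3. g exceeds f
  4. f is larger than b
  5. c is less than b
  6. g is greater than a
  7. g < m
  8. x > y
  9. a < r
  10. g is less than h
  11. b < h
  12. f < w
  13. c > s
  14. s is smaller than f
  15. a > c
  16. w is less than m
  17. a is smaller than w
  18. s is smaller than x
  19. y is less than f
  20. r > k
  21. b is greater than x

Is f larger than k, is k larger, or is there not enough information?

undetermined

Following every chain through f: above f we get g, w, h, m; below f we get s, y, c, x, b.
k is not reached, and no chain runs the other way from k to f.
So the given relations leave the order of f and k undetermined.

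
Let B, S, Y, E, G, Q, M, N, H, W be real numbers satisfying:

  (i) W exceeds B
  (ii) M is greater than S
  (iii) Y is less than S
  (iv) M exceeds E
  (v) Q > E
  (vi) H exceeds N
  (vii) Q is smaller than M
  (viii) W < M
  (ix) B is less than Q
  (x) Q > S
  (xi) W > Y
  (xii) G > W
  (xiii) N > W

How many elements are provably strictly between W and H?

1

The relations place W below H. An element lies strictly between them when it is forced above W and also forced below H.
Above W: {N, M, G}. Below H: {B, Y, N}.
Intersection: {N} — 1.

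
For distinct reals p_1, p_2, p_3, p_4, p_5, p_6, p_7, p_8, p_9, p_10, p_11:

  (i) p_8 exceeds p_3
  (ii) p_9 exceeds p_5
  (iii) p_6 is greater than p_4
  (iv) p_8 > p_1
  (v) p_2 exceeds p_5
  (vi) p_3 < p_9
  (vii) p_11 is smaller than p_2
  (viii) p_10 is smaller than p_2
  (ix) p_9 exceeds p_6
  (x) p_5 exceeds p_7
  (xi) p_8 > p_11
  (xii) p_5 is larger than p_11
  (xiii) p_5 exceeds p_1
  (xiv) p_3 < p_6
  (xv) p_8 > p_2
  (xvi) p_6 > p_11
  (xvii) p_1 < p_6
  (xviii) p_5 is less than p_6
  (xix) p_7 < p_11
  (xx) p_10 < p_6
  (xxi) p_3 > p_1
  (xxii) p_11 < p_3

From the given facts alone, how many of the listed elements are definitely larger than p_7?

From p_7 the given relations immediately reach p_11, p_5.
From those, p_3, p_6, p_2, p_8, p_9 — 7 in total.
Nothing else is reachable above p_7; 7 in all.

7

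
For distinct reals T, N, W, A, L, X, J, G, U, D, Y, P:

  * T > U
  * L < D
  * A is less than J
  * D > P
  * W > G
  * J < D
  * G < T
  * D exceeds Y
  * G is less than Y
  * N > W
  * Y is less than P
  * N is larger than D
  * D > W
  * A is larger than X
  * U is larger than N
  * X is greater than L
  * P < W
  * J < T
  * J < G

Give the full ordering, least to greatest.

L < X < A < J < G < Y < P < W < D < N < U < T

Nothing is placed below L, so it is least; from there L < X; X < A; A < J; J < G; G < Y; Y < P; P < W; W < D; D < N; N < U; U < T, each given directly.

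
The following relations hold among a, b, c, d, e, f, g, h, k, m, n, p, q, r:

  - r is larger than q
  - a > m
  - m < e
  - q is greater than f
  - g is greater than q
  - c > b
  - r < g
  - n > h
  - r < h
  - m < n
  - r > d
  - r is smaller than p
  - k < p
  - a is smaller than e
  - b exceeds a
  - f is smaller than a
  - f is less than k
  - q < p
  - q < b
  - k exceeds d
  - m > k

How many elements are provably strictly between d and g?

1

Chaining upward from d reaches: k, m, r, h, p, a, b, c, n, e.
Chaining downward from g reaches: f, q, r.
Strictly between d and g are those in both lists: r — 1 element.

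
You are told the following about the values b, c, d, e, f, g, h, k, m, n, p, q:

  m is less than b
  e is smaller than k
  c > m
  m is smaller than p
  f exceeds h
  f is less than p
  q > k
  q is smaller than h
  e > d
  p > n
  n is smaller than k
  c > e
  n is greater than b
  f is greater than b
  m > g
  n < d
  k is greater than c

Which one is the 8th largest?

The consecutive relations fix a unique order: g < m < b < n < d < e < c < k < q < h < f < p.
Counting 8 from the largest end gives d.

d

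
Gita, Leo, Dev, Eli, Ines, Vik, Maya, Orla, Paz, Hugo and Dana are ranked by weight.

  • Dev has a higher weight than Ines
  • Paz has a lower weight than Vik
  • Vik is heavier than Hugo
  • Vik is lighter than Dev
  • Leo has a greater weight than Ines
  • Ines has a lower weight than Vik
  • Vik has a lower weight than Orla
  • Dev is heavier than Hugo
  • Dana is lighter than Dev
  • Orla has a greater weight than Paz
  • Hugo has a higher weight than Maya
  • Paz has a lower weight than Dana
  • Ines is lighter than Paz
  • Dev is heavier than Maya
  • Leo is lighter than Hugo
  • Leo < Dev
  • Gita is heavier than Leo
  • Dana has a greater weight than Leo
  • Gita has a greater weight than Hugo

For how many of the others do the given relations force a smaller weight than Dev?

7

Directly below Dev: Ines, Maya, Leo, Hugo, Vik, Dana.
One step further: Paz (7 so far).
No other element is forced below Dev by the given relations, so the count is 7.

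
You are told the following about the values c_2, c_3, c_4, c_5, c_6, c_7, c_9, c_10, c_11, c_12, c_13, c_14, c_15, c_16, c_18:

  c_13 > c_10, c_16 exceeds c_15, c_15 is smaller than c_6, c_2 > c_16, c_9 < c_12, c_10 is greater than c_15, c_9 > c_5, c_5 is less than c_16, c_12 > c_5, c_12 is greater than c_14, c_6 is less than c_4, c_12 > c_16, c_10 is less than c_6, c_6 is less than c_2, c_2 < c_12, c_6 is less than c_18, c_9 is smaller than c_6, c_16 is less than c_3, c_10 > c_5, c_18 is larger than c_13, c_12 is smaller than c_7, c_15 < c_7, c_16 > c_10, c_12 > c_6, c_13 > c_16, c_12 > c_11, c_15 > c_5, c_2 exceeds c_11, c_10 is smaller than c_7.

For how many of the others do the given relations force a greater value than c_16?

6

From c_16 the given relations immediately reach c_3, c_13, c_2, c_12.
From those, c_18, c_7 — 6 in total.
Nothing else is reachable above c_16; 6 in all.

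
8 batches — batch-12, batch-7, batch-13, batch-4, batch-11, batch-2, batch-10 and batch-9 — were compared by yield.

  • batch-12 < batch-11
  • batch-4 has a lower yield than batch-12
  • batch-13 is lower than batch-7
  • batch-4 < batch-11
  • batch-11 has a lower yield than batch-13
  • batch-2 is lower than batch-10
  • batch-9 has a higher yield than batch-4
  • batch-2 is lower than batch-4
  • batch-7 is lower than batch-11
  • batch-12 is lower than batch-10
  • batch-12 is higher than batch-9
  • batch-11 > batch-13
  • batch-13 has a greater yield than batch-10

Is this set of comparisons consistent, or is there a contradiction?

Chaining the given relations yields batch-13 < batch-7 < batch-11, so batch-13 < batch-11. But one relation states batch-11 < batch-13. These cannot both hold.

inconsistent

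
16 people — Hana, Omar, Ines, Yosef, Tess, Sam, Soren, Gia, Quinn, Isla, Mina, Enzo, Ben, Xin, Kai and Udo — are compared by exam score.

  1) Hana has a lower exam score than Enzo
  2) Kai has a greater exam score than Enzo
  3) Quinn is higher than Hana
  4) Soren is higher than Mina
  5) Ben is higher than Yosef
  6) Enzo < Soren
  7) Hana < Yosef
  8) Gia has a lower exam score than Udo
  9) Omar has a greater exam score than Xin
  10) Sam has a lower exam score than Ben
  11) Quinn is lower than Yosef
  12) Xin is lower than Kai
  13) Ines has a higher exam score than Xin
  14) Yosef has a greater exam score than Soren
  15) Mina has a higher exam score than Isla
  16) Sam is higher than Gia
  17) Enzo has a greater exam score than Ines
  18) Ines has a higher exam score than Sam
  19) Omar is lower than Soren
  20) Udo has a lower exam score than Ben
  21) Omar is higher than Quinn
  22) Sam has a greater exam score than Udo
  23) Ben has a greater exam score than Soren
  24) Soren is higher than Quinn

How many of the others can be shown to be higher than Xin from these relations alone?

Directly above Xin: Omar, Ines, Kai.
One step further: Enzo, Soren (5 so far).
One step further: Yosef, Ben (7 so far).
Nothing else is reachable above Xin; 7 in all.

7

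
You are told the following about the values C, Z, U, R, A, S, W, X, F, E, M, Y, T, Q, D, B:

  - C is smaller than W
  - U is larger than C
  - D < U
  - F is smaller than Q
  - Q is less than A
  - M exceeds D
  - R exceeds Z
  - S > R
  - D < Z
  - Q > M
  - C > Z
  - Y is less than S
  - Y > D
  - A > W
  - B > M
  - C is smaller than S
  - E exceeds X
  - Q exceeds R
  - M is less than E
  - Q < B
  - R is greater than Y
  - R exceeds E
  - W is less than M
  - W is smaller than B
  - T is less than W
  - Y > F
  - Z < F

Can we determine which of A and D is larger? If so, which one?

A

Link the given pairs in sequence: D < Z; Z < C; C < W; W < M; M < E; E < R; R < Q; Q < A.
Chaining these gives D < Z < C < W < M < E < R < Q < A.
So A is larger.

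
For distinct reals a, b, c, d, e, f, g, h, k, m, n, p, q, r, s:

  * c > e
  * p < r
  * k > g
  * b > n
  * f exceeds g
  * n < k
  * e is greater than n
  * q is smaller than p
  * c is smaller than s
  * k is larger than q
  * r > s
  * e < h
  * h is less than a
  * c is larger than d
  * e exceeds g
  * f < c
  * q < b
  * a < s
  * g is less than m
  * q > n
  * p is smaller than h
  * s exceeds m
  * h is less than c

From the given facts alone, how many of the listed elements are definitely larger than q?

8

From q the given relations immediately reach b, p, k.
From those, h, r — 5 in total.
From those, a, c — 7 in total.
From those, s — 8 in total.
No other element is forced above q by the given relations, so the count is 8.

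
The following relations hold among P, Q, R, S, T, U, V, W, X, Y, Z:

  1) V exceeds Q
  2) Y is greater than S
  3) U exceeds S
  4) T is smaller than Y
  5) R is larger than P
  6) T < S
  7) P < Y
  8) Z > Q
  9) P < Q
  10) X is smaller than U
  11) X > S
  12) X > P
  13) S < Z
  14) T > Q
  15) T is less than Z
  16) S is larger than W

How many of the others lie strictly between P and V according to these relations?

1

The relations place P below V. An element lies strictly between them when it is forced above P and also forced below V.
Above P: {Q, T, S, Z, R, X, U, Y}. Below V: {Q}.
Intersection: {Q} — 1.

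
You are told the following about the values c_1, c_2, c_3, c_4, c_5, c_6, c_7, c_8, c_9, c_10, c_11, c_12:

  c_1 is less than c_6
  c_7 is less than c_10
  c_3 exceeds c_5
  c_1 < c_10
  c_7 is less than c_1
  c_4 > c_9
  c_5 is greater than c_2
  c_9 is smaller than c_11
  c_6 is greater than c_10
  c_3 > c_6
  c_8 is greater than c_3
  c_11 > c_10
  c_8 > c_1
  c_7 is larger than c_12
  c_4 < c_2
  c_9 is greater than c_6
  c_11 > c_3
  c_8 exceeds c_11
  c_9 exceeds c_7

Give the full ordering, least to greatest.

Nothing is placed below c_12, so it is least; from there c_12 < c_7; c_7 < c_1; c_1 < c_10; c_10 < c_6; c_6 < c_9; c_9 < c_4; c_4 < c_2; c_2 < c_5; c_5 < c_3; c_3 < c_11; c_11 < c_8, each given directly.

c_12 < c_7 < c_1 < c_10 < c_6 < c_9 < c_4 < c_2 < c_5 < c_3 < c_11 < c_8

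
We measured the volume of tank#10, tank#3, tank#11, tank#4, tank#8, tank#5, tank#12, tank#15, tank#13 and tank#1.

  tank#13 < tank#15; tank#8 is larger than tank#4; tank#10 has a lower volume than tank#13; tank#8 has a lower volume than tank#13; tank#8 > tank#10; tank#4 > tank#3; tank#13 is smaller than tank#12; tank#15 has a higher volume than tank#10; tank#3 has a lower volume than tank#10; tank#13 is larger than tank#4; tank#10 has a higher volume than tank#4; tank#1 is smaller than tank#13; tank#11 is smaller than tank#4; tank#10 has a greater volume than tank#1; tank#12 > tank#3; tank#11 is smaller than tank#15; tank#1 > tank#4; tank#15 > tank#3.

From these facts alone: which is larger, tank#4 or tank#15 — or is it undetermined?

tank#4 < tank#1 and tank#1 < tank#10 give tank#4 < tank#10.
With tank#10 < tank#8: tank#4 < tank#1 < tank#10 < tank#8.
With tank#8 < tank#13: tank#4 < tank#1 < tank#10 < tank#8 < tank#13.
Then tank#13 < tank#15 extends the chain to tank#15.
So tank#15 is larger.

tank#15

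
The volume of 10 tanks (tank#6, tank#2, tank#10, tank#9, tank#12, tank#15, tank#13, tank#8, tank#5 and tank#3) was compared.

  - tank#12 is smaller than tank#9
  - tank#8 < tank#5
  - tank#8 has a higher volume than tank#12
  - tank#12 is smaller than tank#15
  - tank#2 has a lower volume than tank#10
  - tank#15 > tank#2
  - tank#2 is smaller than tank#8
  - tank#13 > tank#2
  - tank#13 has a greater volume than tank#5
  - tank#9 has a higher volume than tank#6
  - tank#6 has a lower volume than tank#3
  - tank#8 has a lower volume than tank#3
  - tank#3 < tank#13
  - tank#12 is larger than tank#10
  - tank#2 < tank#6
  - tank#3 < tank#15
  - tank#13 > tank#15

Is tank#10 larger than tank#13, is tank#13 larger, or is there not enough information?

Link the given pairs in sequence: tank#10 < tank#12; tank#12 < tank#8; tank#8 < tank#5; tank#5 < tank#13.
Together: tank#10 < tank#12 < tank#8 < tank#5 < tank#13.
So tank#13 is larger.

tank#13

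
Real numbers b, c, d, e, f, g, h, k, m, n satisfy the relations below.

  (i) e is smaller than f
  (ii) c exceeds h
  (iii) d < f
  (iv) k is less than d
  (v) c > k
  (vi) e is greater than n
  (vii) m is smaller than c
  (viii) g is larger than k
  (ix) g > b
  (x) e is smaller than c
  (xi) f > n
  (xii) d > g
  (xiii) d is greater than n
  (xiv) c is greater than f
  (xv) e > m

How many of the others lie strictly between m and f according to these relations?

1

The relations place m below f. An element lies strictly between them when it is forced above m and also forced below f.
Above m: {e, c}. Below f: {b, n, k, g, e, d}.
Intersection: {e} — 1.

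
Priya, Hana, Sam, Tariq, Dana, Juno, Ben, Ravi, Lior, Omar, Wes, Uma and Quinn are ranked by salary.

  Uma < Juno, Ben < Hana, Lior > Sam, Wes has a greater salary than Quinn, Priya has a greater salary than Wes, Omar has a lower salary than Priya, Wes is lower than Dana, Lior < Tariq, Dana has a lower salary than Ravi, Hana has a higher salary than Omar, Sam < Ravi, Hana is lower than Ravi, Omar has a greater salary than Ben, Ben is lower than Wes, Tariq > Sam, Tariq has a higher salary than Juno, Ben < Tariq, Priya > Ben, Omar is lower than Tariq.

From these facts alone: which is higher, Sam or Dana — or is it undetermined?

Following every chain through Sam: above Sam we get Lior, Ravi, Tariq.
Dana is not reached, and no chain runs the other way from Dana to Sam.
So the given relations leave the order of Sam and Dana undetermined.

undetermined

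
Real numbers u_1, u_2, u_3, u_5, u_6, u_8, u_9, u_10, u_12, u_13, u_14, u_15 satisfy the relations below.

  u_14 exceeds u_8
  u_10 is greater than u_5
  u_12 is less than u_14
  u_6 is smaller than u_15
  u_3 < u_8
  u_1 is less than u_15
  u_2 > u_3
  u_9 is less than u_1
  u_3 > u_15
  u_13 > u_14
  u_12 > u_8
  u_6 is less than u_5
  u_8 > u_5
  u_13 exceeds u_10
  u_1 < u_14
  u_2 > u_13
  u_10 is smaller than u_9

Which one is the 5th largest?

u_8

Piecing the relations together gives one ordering: u_6 < u_5 < u_10 < u_9 < u_1 < u_15 < u_3 < u_8 < u_12 < u_14 < u_13 < u_2.
Counting 5 from the largest end gives u_8.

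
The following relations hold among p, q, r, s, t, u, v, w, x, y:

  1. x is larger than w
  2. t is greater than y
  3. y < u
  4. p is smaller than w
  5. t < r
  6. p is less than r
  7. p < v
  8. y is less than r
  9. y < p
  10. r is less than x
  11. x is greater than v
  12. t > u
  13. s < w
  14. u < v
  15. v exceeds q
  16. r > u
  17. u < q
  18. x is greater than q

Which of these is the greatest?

Chaining downward from x: directly below it, w, q, v, r; then s, y, p, u, t.
That covers every other element, and nothing is given above x, so x is the greatest.

x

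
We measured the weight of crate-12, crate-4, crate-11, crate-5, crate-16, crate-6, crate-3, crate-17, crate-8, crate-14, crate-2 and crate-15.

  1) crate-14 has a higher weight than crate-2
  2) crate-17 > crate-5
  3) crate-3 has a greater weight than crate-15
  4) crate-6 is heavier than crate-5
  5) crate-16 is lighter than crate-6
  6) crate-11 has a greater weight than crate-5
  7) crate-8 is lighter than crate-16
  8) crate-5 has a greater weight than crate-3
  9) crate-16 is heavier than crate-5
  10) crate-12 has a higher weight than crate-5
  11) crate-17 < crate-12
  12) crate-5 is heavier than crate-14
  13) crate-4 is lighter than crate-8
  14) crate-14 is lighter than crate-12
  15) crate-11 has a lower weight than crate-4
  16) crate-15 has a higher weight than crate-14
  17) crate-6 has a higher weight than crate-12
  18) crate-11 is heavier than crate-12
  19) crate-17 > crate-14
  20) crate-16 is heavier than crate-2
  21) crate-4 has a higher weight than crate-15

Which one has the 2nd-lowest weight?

Piecing the relations together gives one ordering: crate-2 < crate-14 < crate-15 < crate-3 < crate-5 < crate-17 < crate-12 < crate-11 < crate-4 < crate-8 < crate-16 < crate-6.
The 2nd smallest is crate-14.

crate-14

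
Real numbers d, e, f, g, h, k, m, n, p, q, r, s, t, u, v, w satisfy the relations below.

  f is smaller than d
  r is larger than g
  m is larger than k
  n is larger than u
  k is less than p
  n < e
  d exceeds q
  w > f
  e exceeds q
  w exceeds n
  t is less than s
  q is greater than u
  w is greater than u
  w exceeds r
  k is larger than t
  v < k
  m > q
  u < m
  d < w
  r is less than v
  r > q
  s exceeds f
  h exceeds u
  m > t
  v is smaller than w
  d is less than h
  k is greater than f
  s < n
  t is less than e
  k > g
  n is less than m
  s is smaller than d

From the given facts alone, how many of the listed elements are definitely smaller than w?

10

The elements the relations force below w are f, u, t, g, q, r, s, d, n, v — no chain reaches any other.
That is 10.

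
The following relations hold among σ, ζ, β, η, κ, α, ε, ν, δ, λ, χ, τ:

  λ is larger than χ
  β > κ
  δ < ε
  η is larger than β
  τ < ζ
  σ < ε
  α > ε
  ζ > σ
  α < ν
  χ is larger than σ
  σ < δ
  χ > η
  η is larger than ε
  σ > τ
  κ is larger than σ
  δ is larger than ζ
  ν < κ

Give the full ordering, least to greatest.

τ < σ < ζ < δ < ε < α < ν < κ < β < η < χ < λ

Nothing is placed below τ, so it is least; from there τ < σ; σ < ζ; ζ < δ; δ < ε; ε < α; α < ν; ν < κ; κ < β; β < η; η < χ; χ < λ, each given directly.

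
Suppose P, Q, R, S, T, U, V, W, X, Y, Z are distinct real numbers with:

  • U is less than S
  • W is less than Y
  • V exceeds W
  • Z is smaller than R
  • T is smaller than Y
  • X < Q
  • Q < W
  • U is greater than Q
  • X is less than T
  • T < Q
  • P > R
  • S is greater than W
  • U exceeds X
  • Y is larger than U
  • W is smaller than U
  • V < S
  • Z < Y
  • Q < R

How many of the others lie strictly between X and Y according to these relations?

4

The relations place X below Y. An element lies strictly between them when it is forced above X and also forced below Y.
Above X: {T, Q, W, V, U, R, P, S}. Below Y: {T, Q, W, Z, U}.
Intersection: {T, Q, W, U} — 4.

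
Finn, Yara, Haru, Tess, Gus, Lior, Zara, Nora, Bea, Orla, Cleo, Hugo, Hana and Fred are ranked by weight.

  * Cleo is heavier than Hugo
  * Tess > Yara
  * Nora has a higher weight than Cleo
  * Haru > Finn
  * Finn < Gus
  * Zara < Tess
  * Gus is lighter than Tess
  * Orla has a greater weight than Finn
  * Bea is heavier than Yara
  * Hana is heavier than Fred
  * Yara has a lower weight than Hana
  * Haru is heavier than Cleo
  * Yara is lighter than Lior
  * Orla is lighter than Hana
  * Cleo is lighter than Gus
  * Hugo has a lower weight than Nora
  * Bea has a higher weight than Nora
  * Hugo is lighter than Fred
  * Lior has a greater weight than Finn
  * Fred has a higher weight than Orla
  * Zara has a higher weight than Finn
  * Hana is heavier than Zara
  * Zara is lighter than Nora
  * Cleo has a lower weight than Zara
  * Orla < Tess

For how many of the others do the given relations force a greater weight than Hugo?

Directly above Hugo: Cleo, Nora, Fred.
One step further: Gus, Zara, Bea, Haru, Hana (8 so far).
One step further: Tess (9 so far).
Nothing else is reachable above Hugo; 9 in all.

9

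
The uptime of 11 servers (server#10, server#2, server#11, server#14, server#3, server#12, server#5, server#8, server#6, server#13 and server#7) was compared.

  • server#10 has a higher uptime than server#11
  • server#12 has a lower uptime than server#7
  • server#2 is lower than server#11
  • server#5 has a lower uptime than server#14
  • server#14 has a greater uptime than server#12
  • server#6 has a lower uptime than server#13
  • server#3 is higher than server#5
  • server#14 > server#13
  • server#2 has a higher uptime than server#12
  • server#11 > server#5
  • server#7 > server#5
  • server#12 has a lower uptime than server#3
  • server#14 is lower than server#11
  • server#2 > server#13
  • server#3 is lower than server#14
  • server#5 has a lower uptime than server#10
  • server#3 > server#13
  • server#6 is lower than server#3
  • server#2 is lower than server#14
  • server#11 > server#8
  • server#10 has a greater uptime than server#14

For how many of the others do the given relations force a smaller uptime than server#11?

8

From server#11 the given relations immediately reach server#5, server#8, server#2, server#14.
From those, server#12, server#13, server#3 — 7 in total.
From those, server#6 — 8 in total.
Nothing else is reachable below server#11; 8 in all.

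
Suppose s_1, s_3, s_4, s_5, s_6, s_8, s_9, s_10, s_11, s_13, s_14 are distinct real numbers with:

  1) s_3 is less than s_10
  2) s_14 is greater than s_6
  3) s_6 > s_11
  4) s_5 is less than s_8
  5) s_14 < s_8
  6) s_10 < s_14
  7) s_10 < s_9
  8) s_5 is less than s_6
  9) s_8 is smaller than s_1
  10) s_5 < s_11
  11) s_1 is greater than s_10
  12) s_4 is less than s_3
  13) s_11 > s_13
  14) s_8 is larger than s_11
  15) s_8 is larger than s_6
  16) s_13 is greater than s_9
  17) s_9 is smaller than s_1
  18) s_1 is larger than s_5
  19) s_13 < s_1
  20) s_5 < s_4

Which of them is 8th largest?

Piecing the relations together gives one ordering: s_5 < s_4 < s_3 < s_10 < s_9 < s_13 < s_11 < s_6 < s_14 < s_8 < s_1.
Counting 8 from the largest end gives s_10.

s_10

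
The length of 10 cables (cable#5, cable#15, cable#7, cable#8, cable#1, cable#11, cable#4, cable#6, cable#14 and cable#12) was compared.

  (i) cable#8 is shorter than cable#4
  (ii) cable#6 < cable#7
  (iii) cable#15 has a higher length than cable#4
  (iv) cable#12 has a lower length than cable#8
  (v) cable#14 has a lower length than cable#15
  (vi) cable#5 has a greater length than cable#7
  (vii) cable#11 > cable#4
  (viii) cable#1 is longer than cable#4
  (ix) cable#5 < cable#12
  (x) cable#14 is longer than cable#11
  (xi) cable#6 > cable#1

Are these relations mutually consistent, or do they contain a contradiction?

inconsistent

Chaining the given relations yields cable#1 < cable#6 < cable#7 < cable#5 < cable#12 < cable#8 < cable#4, so cable#1 < cable#4. But one relation states cable#4 < cable#1. These cannot both hold.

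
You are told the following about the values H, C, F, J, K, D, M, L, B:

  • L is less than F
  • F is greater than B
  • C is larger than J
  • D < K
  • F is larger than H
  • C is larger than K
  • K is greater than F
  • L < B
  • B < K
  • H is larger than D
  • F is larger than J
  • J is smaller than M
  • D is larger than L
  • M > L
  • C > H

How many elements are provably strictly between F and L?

3

The relations place L below F. An element lies strictly between them when it is forced above L and also forced below F.
Above L: {D, B, H, K, M, C}. Below F: {D, B, J, H}.
Intersection: {D, B, H} — 3.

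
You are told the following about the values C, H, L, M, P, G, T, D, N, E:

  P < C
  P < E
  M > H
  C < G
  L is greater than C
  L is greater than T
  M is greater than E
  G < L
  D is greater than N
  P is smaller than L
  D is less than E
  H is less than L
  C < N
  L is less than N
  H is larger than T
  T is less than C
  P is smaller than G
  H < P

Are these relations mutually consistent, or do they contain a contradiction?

consistent

Every relation is compatible with T < H < P < C < G < L < N < D < E < M; the set is consistent.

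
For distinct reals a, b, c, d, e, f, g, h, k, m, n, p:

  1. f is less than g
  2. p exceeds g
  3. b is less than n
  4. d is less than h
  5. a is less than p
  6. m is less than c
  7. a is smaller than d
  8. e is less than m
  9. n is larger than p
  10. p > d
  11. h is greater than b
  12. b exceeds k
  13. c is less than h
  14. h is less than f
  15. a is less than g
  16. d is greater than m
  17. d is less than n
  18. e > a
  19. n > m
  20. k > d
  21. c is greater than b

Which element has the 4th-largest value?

f

Chaining the given pairs: a < e < m < d < k < b < c < h < f < g < p < n.
The 4th largest is f.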